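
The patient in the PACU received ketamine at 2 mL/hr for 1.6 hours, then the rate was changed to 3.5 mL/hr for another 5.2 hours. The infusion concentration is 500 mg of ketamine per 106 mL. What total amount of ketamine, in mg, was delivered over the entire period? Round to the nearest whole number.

101 mg

Concentration = 500 mg ÷ 106 mL = 4.716981 mg/mL
Stage 1: 2 mL/hr × 1.6 hr = 3.2 mL → 3.2 mL × 4.716981 mg/mL = 15.09434 mg
Stage 2: 3.5 mL/hr × 5.2 hr = 18.2 mL → 18.2 mL × 4.716981 mg/mL = 85.84906 mg
Total = 15.09434 + 85.84906 = 100.9434 mg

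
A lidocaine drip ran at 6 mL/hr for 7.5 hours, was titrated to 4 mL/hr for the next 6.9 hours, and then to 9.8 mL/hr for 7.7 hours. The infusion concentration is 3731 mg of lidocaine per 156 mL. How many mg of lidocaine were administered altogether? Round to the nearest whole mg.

Concentration = 3731 mg ÷ 156 mL = 23.91667 mg/mL
Stage 1: 6 mL/hr × 7.5 hr = 45 mL → 45 mL × 23.91667 mg/mL = 1076.25 mg
Stage 2: 4 mL/hr × 6.9 hr = 27.6 mL → 27.6 mL × 23.91667 mg/mL = 660.1 mg
Stage 3: 9.8 mL/hr × 7.7 hr = 75.46 mL → 75.46 mL × 23.91667 mg/mL = 1804.752 mg
Total = 1076.25 + 660.1 + 1804.752 = 3541.102 mg

3541 mg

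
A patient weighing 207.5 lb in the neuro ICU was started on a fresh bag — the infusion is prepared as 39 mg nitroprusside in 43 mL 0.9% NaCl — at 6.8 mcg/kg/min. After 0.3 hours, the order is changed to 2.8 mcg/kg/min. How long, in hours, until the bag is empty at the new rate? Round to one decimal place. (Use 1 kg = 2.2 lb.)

Initial rate:
Weight = 207.5 lb ÷ 2.2 lb/kg = 94.31818 kg
Dose = 6.8 mcg/kg/min × 94.31818 kg = 641.3636 mcg/min
641.3636 mcg/min × 60 min/hr = 38481.82 mcg/hr
Concentration = 39 mg ÷ 43 mL = 0.9069767 mg/mL = 906.9767 mcg/mL
Rate = 38481.82 mcg/hr ÷ 906.9767 mcg/mL = 42.42867 mL/hr
Volume infused so far = 42.42867 mL/hr × 0.3 hr = 12.7286 mL
Volume remaining = 43 − 12.7286 = 30.2714 mL
New rate:
Dose = 2.8 mcg/kg/min × 94.31818 kg = 264.0909 mcg/min
264.0909 mcg/min × 60 min/hr = 15845.45 mcg/hr
Rate = 15845.45 mcg/hr ÷ 906.9767 mcg/mL = 17.47063 mL/hr
Time remaining = 30.2714 mL ÷ 17.47063 mL/hr = 1.732702 hr

1.7 hours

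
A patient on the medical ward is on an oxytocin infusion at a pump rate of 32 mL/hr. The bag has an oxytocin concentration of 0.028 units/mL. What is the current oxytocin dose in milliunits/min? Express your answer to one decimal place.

14.9 milliunits/min

Concentration = 0.028 units/mL = 28 milliunits/mL
Drug rate = 32 mL/hr × 28 milliunits/mL = 896 milliunits/hr
896 milliunits/hr ÷ 60 min/hr = 14.93333 milliunits/min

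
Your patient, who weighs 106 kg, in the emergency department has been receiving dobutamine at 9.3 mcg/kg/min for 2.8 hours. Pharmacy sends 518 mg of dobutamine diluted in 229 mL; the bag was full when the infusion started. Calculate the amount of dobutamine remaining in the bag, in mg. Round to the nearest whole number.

352 mg

Dose = 9.3 mcg/kg/min × 106 kg = 985.8 mcg/min
985.8 mcg/min × 60 min/hr = 59148 mcg/hr
Concentration = 518 mg ÷ 229 mL = 2.262009 mg/mL = 2262.009 mcg/mL
Rate = 59148 mcg/hr ÷ 2262.009 mcg/mL = 26.14844 mL/hr
Volume infused = 26.14844 mL/hr × 2.8 hr = 73.21563 mL
Volume remaining = 229 − 73.21563 = 155.7844 mL
Drug remaining = 155.7844 mL × 2262.009 mcg/mL = 352385.6 mcg = 352.3856 mg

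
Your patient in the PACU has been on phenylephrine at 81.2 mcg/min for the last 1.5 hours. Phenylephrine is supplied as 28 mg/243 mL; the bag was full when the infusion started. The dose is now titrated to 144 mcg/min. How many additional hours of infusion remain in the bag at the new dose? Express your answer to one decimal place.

Initial rate:
81.2 mcg/min × 60 min/hr = 4872 mcg/hr
Concentration = 28 mg ÷ 243 mL = 0.1152263 mg/mL = 115.2263 mcg/mL
Rate = 4872 mcg/hr ÷ 115.2263 mcg/mL = 42.282 mL/hr
Volume infused so far = 42.282 mL/hr × 1.5 hr = 63.423 mL
Volume remaining = 243 − 63.423 = 179.577 mL
New rate:
144 mcg/min × 60 min/hr = 8640 mcg/hr
Rate = 8640 mcg/hr ÷ 115.2263 mcg/mL = 74.98286 mL/hr
Time remaining = 179.577 mL ÷ 74.98286 mL/hr = 2.394907 hr

2.4 hours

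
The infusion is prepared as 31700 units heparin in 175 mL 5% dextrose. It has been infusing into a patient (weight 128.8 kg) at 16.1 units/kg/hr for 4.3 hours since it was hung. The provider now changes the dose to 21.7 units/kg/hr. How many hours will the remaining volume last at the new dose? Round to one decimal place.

Initial rate:
Dose = 16.1 units/kg/hr × 128.8 kg = 2073.68 units/hr
Concentration = 31700 units ÷ 175 mL = 181.1429 units/mL
Rate = 2073.68 units/hr ÷ 181.1429 units/mL = 11.44776 mL/hr
Volume infused so far = 11.44776 mL/hr × 4.3 hr = 49.22537 mL
Volume remaining = 175 − 49.22537 = 125.7746 mL
New rate:
Dose = 21.7 units/kg/hr × 128.8 kg = 2794.96 units/hr
Rate = 2794.96 units/hr ÷ 181.1429 units/mL = 15.42959 mL/hr
Time remaining = 125.7746 mL ÷ 15.42959 mL/hr = 8.151521 hr

8.2 hours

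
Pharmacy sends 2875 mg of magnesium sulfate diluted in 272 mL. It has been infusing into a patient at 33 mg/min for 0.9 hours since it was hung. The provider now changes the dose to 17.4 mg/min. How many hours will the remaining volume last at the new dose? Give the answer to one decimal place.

Initial rate:
33 mg/min × 60 min/hr = 1980 mg/hr
Concentration = 2875 mg ÷ 272 mL = 10.56985 mg/mL
Rate = 1980 mg/hr ÷ 10.56985 mg/mL = 187.3252 mL/hr
Volume infused so far = 187.3252 mL/hr × 0.9 hr = 168.5927 mL
Volume remaining = 272 − 168.5927 = 103.4073 mL
New rate:
17.4 mg/min × 60 min/hr = 1044 mg/hr
Rate = 1044 mg/hr ÷ 10.56985 mg/mL = 98.77148 mL/hr
Time remaining = 103.4073 mL ÷ 98.77148 mL/hr = 1.046935 hr

1.0 hours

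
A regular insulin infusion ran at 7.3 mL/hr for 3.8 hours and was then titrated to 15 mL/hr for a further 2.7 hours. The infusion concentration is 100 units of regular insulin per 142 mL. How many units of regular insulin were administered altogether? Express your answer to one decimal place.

Concentration = 100 units ÷ 142 mL = 0.7042254 units/mL
Stage 1: 7.3 mL/hr × 3.8 hr = 27.74 mL → 27.74 mL × 0.7042254 units/mL = 19.53521 units
Stage 2: 15 mL/hr × 2.7 hr = 40.5 mL → 40.5 mL × 0.7042254 units/mL = 28.52113 units
Total = 19.53521 + 28.52113 = 48.05634 units

48.1 units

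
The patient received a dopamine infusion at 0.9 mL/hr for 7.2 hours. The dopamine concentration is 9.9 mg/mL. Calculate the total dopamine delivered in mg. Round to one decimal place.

64.2 mg

Concentration = 9.9 mg/mL = 9900 mcg/mL
Drug rate = 0.9 mL/hr × 9900 mcg/mL = 8910 mcg/hr
Total = 8910 mcg/hr × 7.2 hr = 64152 mcg = 64.152 mg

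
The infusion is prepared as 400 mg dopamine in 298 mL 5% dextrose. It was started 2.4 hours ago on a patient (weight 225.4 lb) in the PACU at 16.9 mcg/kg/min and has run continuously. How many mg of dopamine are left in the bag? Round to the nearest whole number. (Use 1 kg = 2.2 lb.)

151 mg

Weight = 225.4 lb ÷ 2.2 lb/kg = 102.4545 kg
Dose = 16.9 mcg/kg/min × 102.4545 kg = 1731.482 mcg/min
1731.482 mcg/min × 60 min/hr = 103888.9 mcg/hr
Concentration = 400 mg ÷ 298 mL = 1.342282 mg/mL = 1342.282 mcg/mL
Rate = 103888.9 mcg/hr ÷ 1342.282 mcg/mL = 77.39724 mL/hr
Volume infused = 77.39724 mL/hr × 2.4 hr = 185.7534 mL
Volume remaining = 298 − 185.7534 = 112.2466 mL
Drug remaining = 112.2466 mL × 1342.282 mcg/mL = 150666.6 mcg = 150.6666 mg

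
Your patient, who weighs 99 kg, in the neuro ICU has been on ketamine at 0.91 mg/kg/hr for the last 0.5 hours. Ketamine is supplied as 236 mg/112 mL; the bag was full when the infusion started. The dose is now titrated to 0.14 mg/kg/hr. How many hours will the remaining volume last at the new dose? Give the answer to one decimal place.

Initial rate:
Dose = 0.91 mg/kg/hr × 99 kg = 90.09 mg/hr
Concentration = 236 mg ÷ 112 mL = 2.107143 mg/mL
Rate = 90.09 mg/hr ÷ 2.107143 mg/mL = 42.75458 mL/hr
Volume infused so far = 42.75458 mL/hr × 0.5 hr = 21.37729 mL
Volume remaining = 112 − 21.37729 = 90.62271 mL
New rate:
Dose = 0.14 mg/kg/hr × 99 kg = 13.86 mg/hr
Rate = 13.86 mg/hr ÷ 2.107143 mg/mL = 6.577627 mL/hr
Time remaining = 90.62271 mL ÷ 6.577627 mL/hr = 13.77742 hr

13.8 hours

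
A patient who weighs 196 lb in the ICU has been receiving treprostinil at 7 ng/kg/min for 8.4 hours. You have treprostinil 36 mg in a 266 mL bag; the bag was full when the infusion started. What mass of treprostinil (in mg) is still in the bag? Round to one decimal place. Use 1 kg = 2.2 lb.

35.7 mg

Weight = 196 lb ÷ 2.2 lb/kg = 89.09091 kg
Dose = 7 ng/kg/min × 89.09091 kg = 623.6364 ng/min
623.6364 ng/min × 60 min/hr = 37418.18 ng/hr
Concentration = 36 mg ÷ 266 mL = 0.1353383 mg/mL = 135338.3 ng/mL
Rate = 37418.18 ng/hr ÷ 135338.3 ng/mL = 0.2764788 mL/hr
Volume infused = 0.2764788 mL/hr × 8.4 hr = 2.322422 mL
Volume remaining = 266 − 2.322422 = 263.6776 mL
Drug remaining = 263.6776 mL × 135338.3 ng/mL = 35685687 ng = 35.68569 mg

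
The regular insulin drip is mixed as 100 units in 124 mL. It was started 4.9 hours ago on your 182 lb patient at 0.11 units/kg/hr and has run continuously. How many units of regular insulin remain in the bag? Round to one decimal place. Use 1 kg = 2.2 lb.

Weight = 182 lb ÷ 2.2 lb/kg = 82.72727 kg
Dose = 0.11 units/kg/hr × 82.72727 kg = 9.1 units/hr
Concentration = 100 units ÷ 124 mL = 0.8064516 units/mL
Rate = 9.1 units/hr ÷ 0.8064516 units/mL = 11.284 mL/hr
Volume infused = 11.284 mL/hr × 4.9 hr = 55.2916 mL
Volume remaining = 124 − 55.2916 = 68.7084 mL
Drug remaining = 68.7084 mL × 0.8064516 units/mL = 55.41 units

55.4 units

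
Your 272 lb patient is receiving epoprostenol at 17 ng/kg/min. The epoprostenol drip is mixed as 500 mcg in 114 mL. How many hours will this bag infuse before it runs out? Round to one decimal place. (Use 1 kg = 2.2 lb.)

4.0 hours

Weight = 272 lb ÷ 2.2 lb/kg = 123.6364 kg
Dose = 17 ng/kg/min × 123.6364 kg = 2101.818 ng/min
2101.818 ng/min × 60 min/hr = 126109.1 ng/hr
Concentration = 500 mcg ÷ 114 mL = 4.385965 mcg/mL = 4385.965 ng/mL
Rate = 126109.1 ng/hr ÷ 4385.965 ng/mL = 28.75287 mL/hr
Duration = 114 mL ÷ 28.75287 mL/hr = 3.964821 hr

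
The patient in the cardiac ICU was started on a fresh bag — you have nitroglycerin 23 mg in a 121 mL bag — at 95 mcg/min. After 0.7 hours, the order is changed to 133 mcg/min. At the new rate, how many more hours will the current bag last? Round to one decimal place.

Initial rate:
95 mcg/min × 60 min/hr = 5700 mcg/hr
Concentration = 23 mg ÷ 121 mL = 0.1900826 mg/mL = 190.0826 mcg/mL
Rate = 5700 mcg/hr ÷ 190.0826 mcg/mL = 29.98696 mL/hr
Volume infused so far = 29.98696 mL/hr × 0.7 hr = 20.99087 mL
Volume remaining = 121 − 20.99087 = 100.0091 mL
New rate:
133 mcg/min × 60 min/hr = 7980 mcg/hr
Rate = 7980 mcg/hr ÷ 190.0826 mcg/mL = 41.98174 mL/hr
Time remaining = 100.0091 mL ÷ 41.98174 mL/hr = 2.382206 hr

2.4 hours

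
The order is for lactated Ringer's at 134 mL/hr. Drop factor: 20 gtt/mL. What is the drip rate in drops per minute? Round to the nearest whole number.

45 gtt/min

134 mL/hr ÷ 60 min/hr = 2.233333 mL/min
2.233333 mL/min × 20 gtt/mL = 44.66667 gtt/min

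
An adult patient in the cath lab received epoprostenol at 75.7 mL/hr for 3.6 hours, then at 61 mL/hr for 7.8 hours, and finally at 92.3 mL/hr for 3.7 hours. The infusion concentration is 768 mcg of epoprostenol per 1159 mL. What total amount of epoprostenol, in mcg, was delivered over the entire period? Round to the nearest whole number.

Concentration = 768 mcg ÷ 1159 mL = 0.6626402 mcg/mL
Stage 1: 75.7 mL/hr × 3.6 hr = 272.52 mL → 272.52 mL × 0.6626402 mcg/mL = 180.5827 mcg
Stage 2: 61 mL/hr × 7.8 hr = 475.8 mL → 475.8 mL × 0.6626402 mcg/mL = 315.2842 mcg
Stage 3: 92.3 mL/hr × 3.7 hr = 341.51 mL → 341.51 mL × 0.6626402 mcg/mL = 226.2983 mcg
Total = 180.5827 + 315.2842 + 226.2983 = 722.1652 mcg

722 mcg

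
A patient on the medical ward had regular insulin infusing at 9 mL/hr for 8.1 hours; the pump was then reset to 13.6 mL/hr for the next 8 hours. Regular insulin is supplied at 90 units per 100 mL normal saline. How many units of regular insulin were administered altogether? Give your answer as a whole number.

164 units

Concentration = 90 units ÷ 100 mL = 0.9 units/mL
Stage 1: 9 mL/hr × 8.1 hr = 72.9 mL → 72.9 mL × 0.9 units/mL = 65.61 units
Stage 2: 13.6 mL/hr × 8 hr = 108.8 mL → 108.8 mL × 0.9 units/mL = 97.92 units
Total = 65.61 + 97.92 = 163.53 units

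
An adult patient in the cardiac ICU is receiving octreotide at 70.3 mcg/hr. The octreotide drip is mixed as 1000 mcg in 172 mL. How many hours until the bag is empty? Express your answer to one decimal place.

Concentration = 1000 mcg ÷ 172 mL = 5.813953 mcg/mL
Rate = 70.3 mcg/hr ÷ 5.813953 mcg/mL = 12.0916 mL/hr
Duration = 172 mL ÷ 12.0916 mL/hr = 14.22475 hr

14.2 hours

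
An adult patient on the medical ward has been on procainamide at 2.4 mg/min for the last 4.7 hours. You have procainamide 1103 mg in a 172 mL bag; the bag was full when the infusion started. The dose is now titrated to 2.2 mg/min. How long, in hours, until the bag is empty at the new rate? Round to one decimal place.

Initial rate:
2.4 mg/min × 60 min/hr = 144 mg/hr
Concentration = 1103 mg ÷ 172 mL = 6.412791 mg/mL
Rate = 144 mg/hr ÷ 6.412791 mg/mL = 22.45512 mL/hr
Volume infused so far = 22.45512 mL/hr × 4.7 hr = 105.5391 mL
Volume remaining = 172 − 105.5391 = 66.46092 mL
New rate:
2.2 mg/min × 60 min/hr = 132 mg/hr
Rate = 132 mg/hr ÷ 6.412791 mg/mL = 20.58386 mL/hr
Time remaining = 66.46092 mL ÷ 20.58386 mL/hr = 3.228788 hr

3.2 hours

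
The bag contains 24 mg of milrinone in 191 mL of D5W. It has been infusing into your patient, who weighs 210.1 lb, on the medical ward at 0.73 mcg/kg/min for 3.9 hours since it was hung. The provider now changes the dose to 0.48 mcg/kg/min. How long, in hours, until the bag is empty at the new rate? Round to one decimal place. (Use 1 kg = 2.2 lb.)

Initial rate:
Weight = 210.1 lb ÷ 2.2 lb/kg = 95.5 kg
Dose = 0.73 mcg/kg/min × 95.5 kg = 69.715 mcg/min
69.715 mcg/min × 60 min/hr = 4182.9 mcg/hr
Concentration = 24 mg ÷ 191 mL = 0.1256545 mg/mL = 125.6545 mcg/mL
Rate = 4182.9 mcg/hr ÷ 125.6545 mcg/mL = 33.28891 mL/hr
Volume infused so far = 33.28891 mL/hr × 3.9 hr = 129.8268 mL
Volume remaining = 191 − 129.8268 = 61.17324 mL
New rate:
Dose = 0.48 mcg/kg/min × 95.5 kg = 45.84 mcg/min
45.84 mcg/min × 60 min/hr = 2750.4 mcg/hr
Rate = 2750.4 mcg/hr ÷ 125.6545 mcg/mL = 21.8886 mL/hr
Time remaining = 61.17324 mL ÷ 21.8886 mL/hr = 2.794753 hr

2.8 hours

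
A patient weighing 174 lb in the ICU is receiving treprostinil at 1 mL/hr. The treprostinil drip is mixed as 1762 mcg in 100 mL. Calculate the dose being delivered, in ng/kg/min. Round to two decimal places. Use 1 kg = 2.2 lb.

Weight = 174 lb ÷ 2.2 lb/kg = 79.09091 kg
Concentration = 1762 mcg ÷ 100 mL = 17.62 mcg/mL = 17620 ng/mL
Drug rate = 1 mL/hr × 17620 ng/mL = 17620 ng/hr
17620 ng/hr ÷ 60 min/hr = 293.6667 ng/min
293.6667 ng/min ÷ 79.09091 kg = 3.713027 ng/kg/min

3.71 ng/kg/min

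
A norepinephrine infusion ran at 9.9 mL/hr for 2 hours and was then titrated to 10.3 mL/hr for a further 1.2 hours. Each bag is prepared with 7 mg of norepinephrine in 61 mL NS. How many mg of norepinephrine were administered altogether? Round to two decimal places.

3.69 mg

Concentration = 7 mg ÷ 61 mL = 0.1147541 mg/mL
Stage 1: 9.9 mL/hr × 2 hr = 19.8 mL → 19.8 mL × 0.1147541 mg/mL = 2.272131 mg
Stage 2: 10.3 mL/hr × 1.2 hr = 12.36 mL → 12.36 mL × 0.1147541 mg/mL = 1.418361 mg
Total = 2.272131 + 1.418361 = 3.690492 mg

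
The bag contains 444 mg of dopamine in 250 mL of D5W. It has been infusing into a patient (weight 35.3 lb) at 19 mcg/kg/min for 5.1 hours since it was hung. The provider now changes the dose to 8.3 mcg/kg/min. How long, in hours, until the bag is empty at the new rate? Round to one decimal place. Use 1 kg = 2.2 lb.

43.9 hours

Initial rate:
Weight = 35.3 lb ÷ 2.2 lb/kg = 16.04545 kg
Dose = 19 mcg/kg/min × 16.04545 kg = 304.8636 mcg/min
304.8636 mcg/min × 60 min/hr = 18291.82 mcg/hr
Concentration = 444 mg ÷ 250 mL = 1.776 mg/mL = 1776 mcg/mL
Rate = 18291.82 mcg/hr ÷ 1776 mcg/mL = 10.29945 mL/hr
Volume infused so far = 10.29945 mL/hr × 5.1 hr = 52.52718 mL
Volume remaining = 250 − 52.52718 = 197.4728 mL
New rate:
Dose = 8.3 mcg/kg/min × 16.04545 kg = 133.1773 mcg/min
133.1773 mcg/min × 60 min/hr = 7990.636 mcg/hr
Rate = 7990.636 mcg/hr ÷ 1776 mcg/mL = 4.499232 mL/hr
Time remaining = 197.4728 mL ÷ 4.499232 mL/hr = 43.89034 hr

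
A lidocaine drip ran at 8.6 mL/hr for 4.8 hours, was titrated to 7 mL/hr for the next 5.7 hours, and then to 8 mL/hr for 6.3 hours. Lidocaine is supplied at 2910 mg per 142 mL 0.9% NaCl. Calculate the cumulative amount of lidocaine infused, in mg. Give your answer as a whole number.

2696 mg

Concentration = 2910 mg ÷ 142 mL = 20.49296 mg/mL
Stage 1: 8.6 mL/hr × 4.8 hr = 41.28 mL → 41.28 mL × 20.49296 mg/mL = 845.9493 mg
Stage 2: 7 mL/hr × 5.7 hr = 39.9 mL → 39.9 mL × 20.49296 mg/mL = 817.669 mg
Stage 3: 8 mL/hr × 6.3 hr = 50.4 mL → 50.4 mL × 20.49296 mg/mL = 1032.845 mg
Total = 845.9493 + 817.669 + 1032.845 = 2696.463 mg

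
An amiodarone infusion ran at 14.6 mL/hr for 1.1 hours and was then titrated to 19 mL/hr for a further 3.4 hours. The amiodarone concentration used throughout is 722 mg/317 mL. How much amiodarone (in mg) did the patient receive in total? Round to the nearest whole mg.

Concentration = 722 mg ÷ 317 mL = 2.277603 mg/mL
Stage 1: 14.6 mL/hr × 1.1 hr = 16.06 mL → 16.06 mL × 2.277603 mg/mL = 36.5783 mg
Stage 2: 19 mL/hr × 3.4 hr = 64.6 mL → 64.6 mL × 2.277603 mg/mL = 147.1331 mg
Total = 36.5783 + 147.1331 = 183.7114 mg

184 mg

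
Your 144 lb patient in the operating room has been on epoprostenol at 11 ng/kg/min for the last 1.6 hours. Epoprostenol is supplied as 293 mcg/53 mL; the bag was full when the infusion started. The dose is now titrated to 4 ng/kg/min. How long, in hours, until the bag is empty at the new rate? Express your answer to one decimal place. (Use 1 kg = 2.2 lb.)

Initial rate:
Weight = 144 lb ÷ 2.2 lb/kg = 65.45455 kg
Dose = 11 ng/kg/min × 65.45455 kg = 720 ng/min
720 ng/min × 60 min/hr = 43200 ng/hr
Concentration = 293 mcg ÷ 53 mL = 5.528302 mcg/mL = 5528.302 ng/mL
Rate = 43200 ng/hr ÷ 5528.302 ng/mL = 7.814334 mL/hr
Volume infused so far = 7.814334 mL/hr × 1.6 hr = 12.50294 mL
Volume remaining = 53 − 12.50294 = 40.49706 mL
New rate:
Dose = 4 ng/kg/min × 65.45455 kg = 261.8182 ng/min
261.8182 ng/min × 60 min/hr = 15709.09 ng/hr
Rate = 15709.09 ng/hr ÷ 5528.302 ng/mL = 2.841576 mL/hr
Time remaining = 40.49706 mL ÷ 2.841576 mL/hr = 14.25162 hr

14.3 hours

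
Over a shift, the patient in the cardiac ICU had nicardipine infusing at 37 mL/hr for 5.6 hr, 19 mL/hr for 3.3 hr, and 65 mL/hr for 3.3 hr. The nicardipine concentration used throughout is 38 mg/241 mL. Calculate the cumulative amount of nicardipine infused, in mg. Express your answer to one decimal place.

76.4 mg

Concentration = 38 mg ÷ 241 mL = 0.1576763 mg/mL
Stage 1: 37 mL/hr × 5.6 hr = 207.2 mL → 207.2 mL × 0.1576763 mg/mL = 32.67054 mg
Stage 2: 19 mL/hr × 3.3 hr = 62.7 mL → 62.7 mL × 0.1576763 mg/mL = 9.886307 mg
Stage 3: 65 mL/hr × 3.3 hr = 214.5 mL → 214.5 mL × 0.1576763 mg/mL = 33.82158 mg
Total = 32.67054 + 9.886307 + 33.82158 = 76.37842 mg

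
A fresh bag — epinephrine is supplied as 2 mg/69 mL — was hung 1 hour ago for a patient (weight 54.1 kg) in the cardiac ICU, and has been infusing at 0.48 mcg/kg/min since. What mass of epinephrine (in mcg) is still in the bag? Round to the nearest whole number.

Dose = 0.48 mcg/kg/min × 54.1 kg = 25.968 mcg/min
25.968 mcg/min × 60 min/hr = 1558.08 mcg/hr
Concentration = 2 mg ÷ 69 mL = 0.02898551 mg/mL = 28.98551 mcg/mL
Rate = 1558.08 mcg/hr ÷ 28.98551 mcg/mL = 53.75376 mL/hr
Volume infused = 53.75376 mL/hr × 1 hr = 53.75376 mL
Volume remaining = 69 − 53.75376 = 15.24624 mL
Drug remaining = 15.24624 mL × 28.98551 mcg/mL = 441.92 mcg

442 mcg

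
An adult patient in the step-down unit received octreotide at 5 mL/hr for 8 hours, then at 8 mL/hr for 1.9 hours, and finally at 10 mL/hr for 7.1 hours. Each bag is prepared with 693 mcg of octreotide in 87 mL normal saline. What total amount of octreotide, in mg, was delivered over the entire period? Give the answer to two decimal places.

1.01 mg

Concentration = 693 mcg ÷ 87 mL = 7.965517 mcg/mL
Stage 1: 5 mL/hr × 8 hr = 40 mL → 40 mL × 7.965517 mcg/mL = 318.6207 mcg
Stage 2: 8 mL/hr × 1.9 hr = 15.2 mL → 15.2 mL × 7.965517 mcg/mL = 121.0759 mcg
Stage 3: 10 mL/hr × 7.1 hr = 71 mL → 71 mL × 7.965517 mcg/mL = 565.5517 mcg
Total = 318.6207 + 121.0759 + 565.5517 = 1005.248 mcg = 1.005248 mg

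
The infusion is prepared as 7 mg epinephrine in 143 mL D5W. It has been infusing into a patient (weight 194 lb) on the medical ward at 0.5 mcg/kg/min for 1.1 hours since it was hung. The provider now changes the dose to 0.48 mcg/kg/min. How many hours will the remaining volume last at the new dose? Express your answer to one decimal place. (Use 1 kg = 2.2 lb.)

Initial rate:
Weight = 194 lb ÷ 2.2 lb/kg = 88.18182 kg
Dose = 0.5 mcg/kg/min × 88.18182 kg = 44.09091 mcg/min
44.09091 mcg/min × 60 min/hr = 2645.455 mcg/hr
Concentration = 7 mg ÷ 143 mL = 0.04895105 mg/mL = 48.95105 mcg/mL
Rate = 2645.455 mcg/hr ÷ 48.95105 mcg/mL = 54.04286 mL/hr
Volume infused so far = 54.04286 mL/hr × 1.1 hr = 59.44714 mL
Volume remaining = 143 − 59.44714 = 83.55286 mL
New rate:
Dose = 0.48 mcg/kg/min × 88.18182 kg = 42.32727 mcg/min
42.32727 mcg/min × 60 min/hr = 2539.636 mcg/hr
Rate = 2539.636 mcg/hr ÷ 48.95105 mcg/mL = 51.88114 mL/hr
Time remaining = 83.55286 mL ÷ 51.88114 mL/hr = 1.610467 hr

1.6 hours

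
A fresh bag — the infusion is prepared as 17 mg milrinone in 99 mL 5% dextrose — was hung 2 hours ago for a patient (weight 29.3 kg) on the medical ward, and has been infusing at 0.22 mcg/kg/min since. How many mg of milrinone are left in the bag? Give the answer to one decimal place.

Dose = 0.22 mcg/kg/min × 29.3 kg = 6.446 mcg/min
6.446 mcg/min × 60 min/hr = 386.76 mcg/hr
Concentration = 17 mg ÷ 99 mL = 0.1717172 mg/mL = 171.7172 mcg/mL
Rate = 386.76 mcg/hr ÷ 171.7172 mcg/mL = 2.252308 mL/hr
Volume infused = 2.252308 mL/hr × 2 hr = 4.504616 mL
Volume remaining = 99 − 4.504616 = 94.49538 mL
Drug remaining = 94.49538 mL × 171.7172 mcg/mL = 16226.48 mcg = 16.22648 mg

16.2 mg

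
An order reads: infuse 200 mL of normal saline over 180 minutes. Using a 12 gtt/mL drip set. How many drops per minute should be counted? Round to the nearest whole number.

13 gtt/min

200 mL ÷ (180 min) = 1.111111 mL/min
1.111111 mL/min × 12 gtt/mL = 13.33333 gtt/min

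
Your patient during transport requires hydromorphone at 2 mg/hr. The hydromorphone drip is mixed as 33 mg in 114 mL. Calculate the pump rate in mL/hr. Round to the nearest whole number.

Concentration = 33 mg ÷ 114 mL = 0.2894737 mg/mL
Rate = 2 mg/hr ÷ 0.2894737 mg/mL = 6.909091 mL/hr

7 mL/hr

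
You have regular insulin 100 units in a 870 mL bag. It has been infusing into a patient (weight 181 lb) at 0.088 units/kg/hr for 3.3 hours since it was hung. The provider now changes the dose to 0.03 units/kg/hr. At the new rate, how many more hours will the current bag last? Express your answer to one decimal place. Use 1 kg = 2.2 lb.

30.8 hours

Initial rate:
Weight = 181 lb ÷ 2.2 lb/kg = 82.27273 kg
Dose = 0.088 units/kg/hr × 82.27273 kg = 7.24 units/hr
Concentration = 100 units ÷ 870 mL = 0.1149425 units/mL
Rate = 7.24 units/hr ÷ 0.1149425 units/mL = 62.988 mL/hr
Volume infused so far = 62.988 mL/hr × 3.3 hr = 207.8604 mL
Volume remaining = 870 − 207.8604 = 662.1396 mL
New rate:
Dose = 0.03 units/kg/hr × 82.27273 kg = 2.468182 units/hr
Rate = 2.468182 units/hr ÷ 0.1149425 units/mL = 21.47318 mL/hr
Time remaining = 662.1396 mL ÷ 21.47318 mL/hr = 30.83565 hr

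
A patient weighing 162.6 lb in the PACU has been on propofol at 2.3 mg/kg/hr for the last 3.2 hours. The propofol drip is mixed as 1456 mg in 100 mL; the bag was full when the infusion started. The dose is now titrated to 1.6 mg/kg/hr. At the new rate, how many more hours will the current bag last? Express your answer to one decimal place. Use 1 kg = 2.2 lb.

Initial rate:
Weight = 162.6 lb ÷ 2.2 lb/kg = 73.90909 kg
Dose = 2.3 mg/kg/hr × 73.90909 kg = 169.9909 mg/hr
Concentration = 1456 mg ÷ 100 mL = 14.56 mg/mL
Rate = 169.9909 mg/hr ÷ 14.56 mg/mL = 11.6752 mL/hr
Volume infused so far = 11.6752 mL/hr × 3.2 hr = 37.36064 mL
Volume remaining = 100 − 37.36064 = 62.63936 mL
New rate:
Dose = 1.6 mg/kg/hr × 73.90909 kg = 118.2545 mg/hr
Rate = 118.2545 mg/hr ÷ 14.56 mg/mL = 8.121878 mL/hr
Time remaining = 62.63936 mL ÷ 8.121878 mL/hr = 7.712423 hr

7.7 hours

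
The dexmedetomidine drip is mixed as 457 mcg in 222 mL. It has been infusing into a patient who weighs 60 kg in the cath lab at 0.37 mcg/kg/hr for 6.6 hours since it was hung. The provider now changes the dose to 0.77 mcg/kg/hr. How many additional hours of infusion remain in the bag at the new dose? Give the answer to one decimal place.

6.7 hours

Initial rate:
Dose = 0.37 mcg/kg/hr × 60 kg = 22.2 mcg/hr
Concentration = 457 mcg ÷ 222 mL = 2.058559 mcg/mL
Rate = 22.2 mcg/hr ÷ 2.058559 mcg/mL = 10.78425 mL/hr
Volume infused so far = 10.78425 mL/hr × 6.6 hr = 71.17602 mL
Volume remaining = 222 − 71.17602 = 150.824 mL
New rate:
Dose = 0.77 mcg/kg/hr × 60 kg = 46.2 mcg/hr
Rate = 46.2 mcg/hr ÷ 2.058559 mcg/mL = 22.44289 mL/hr
Time remaining = 150.824 mL ÷ 22.44289 mL/hr = 6.720346 hr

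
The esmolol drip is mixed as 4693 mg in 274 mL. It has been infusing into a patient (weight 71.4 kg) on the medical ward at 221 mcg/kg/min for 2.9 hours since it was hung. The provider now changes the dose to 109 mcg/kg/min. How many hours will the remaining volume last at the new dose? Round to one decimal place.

Initial rate:
Dose = 221 mcg/kg/min × 71.4 kg = 15779.4 mcg/min
15779.4 mcg/min × 60 min/hr = 946764 mcg/hr
Concentration = 4693 mg ÷ 274 mL = 17.12774 mg/mL = 17127.74 mcg/mL
Rate = 946764 mcg/hr ÷ 17127.74 mcg/mL = 55.27665 mL/hr
Volume infused so far = 55.27665 mL/hr × 2.9 hr = 160.3023 mL
Volume remaining = 274 − 160.3023 = 113.6977 mL
New rate:
Dose = 109 mcg/kg/min × 71.4 kg = 7782.6 mcg/min
7782.6 mcg/min × 60 min/hr = 466956 mcg/hr
Rate = 466956 mcg/hr ÷ 17127.74 mcg/mL = 27.26315 mL/hr
Time remaining = 113.6977 mL ÷ 27.26315 mL/hr = 4.170381 hr

4.2 hours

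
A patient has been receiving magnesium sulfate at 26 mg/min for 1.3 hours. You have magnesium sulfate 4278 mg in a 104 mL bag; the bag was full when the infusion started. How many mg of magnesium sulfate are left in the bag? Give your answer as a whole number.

26 mg/min × 60 min/hr = 1560 mg/hr
Concentration = 4278 mg ÷ 104 mL = 41.13462 mg/mL
Rate = 1560 mg/hr ÷ 41.13462 mg/mL = 37.92426 mL/hr
Volume infused = 37.92426 mL/hr × 1.3 hr = 49.30154 mL
Volume remaining = 104 − 49.30154 = 54.69846 mL
Drug remaining = 54.69846 mL × 41.13462 mg/mL = 2250 mg

2250 mg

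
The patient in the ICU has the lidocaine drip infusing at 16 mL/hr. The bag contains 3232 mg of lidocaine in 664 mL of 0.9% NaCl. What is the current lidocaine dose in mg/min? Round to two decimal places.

1.30 mg/min

Concentration = 3232 mg ÷ 664 mL = 4.86747 mg/mL
Drug rate = 16 mL/hr × 4.86747 mg/mL = 77.87952 mg/hr
77.87952 mg/hr ÷ 60 min/hr = 1.297992 mg/min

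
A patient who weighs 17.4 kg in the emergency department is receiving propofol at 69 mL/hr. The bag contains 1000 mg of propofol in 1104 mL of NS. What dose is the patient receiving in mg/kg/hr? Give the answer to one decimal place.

3.6 mg/kg/hr

Concentration = 1000 mg ÷ 1104 mL = 0.9057971 mg/mL
Drug rate = 69 mL/hr × 0.9057971 mg/mL = 62.5 mg/hr
62.5 mg/hr ÷ 17.4 kg = 3.591954 mg/kg/hr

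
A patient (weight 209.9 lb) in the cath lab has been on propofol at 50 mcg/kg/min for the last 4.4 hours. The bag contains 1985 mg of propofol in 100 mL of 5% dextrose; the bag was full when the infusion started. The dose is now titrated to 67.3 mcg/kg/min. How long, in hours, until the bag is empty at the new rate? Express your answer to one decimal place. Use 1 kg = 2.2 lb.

Initial rate:
Weight = 209.9 lb ÷ 2.2 lb/kg = 95.40909 kg
Dose = 50 mcg/kg/min × 95.40909 kg = 4770.455 mcg/min
4770.455 mcg/min × 60 min/hr = 286227.3 mcg/hr
Concentration = 1985 mg ÷ 100 mL = 19.85 mg/mL = 19850 mcg/mL
Rate = 286227.3 mcg/hr ÷ 19850 mcg/mL = 14.41951 mL/hr
Volume infused so far = 14.41951 mL/hr × 4.4 hr = 63.44584 mL
Volume remaining = 100 − 63.44584 = 36.55416 mL
New rate:
Dose = 67.3 mcg/kg/min × 95.40909 kg = 6421.032 mcg/min
6421.032 mcg/min × 60 min/hr = 385261.9 mcg/hr
Rate = 385261.9 mcg/hr ÷ 19850 mcg/mL = 19.40866 mL/hr
Time remaining = 36.55416 mL ÷ 19.40866 mL/hr = 1.883394 hr

1.9 hours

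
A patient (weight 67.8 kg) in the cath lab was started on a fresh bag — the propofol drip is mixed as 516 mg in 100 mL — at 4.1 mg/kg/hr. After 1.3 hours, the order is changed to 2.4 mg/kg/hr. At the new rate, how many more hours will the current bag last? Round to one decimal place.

1.0 hours

Initial rate:
Dose = 4.1 mg/kg/hr × 67.8 kg = 277.98 mg/hr
Concentration = 516 mg ÷ 100 mL = 5.16 mg/mL
Rate = 277.98 mg/hr ÷ 5.16 mg/mL = 53.87209 mL/hr
Volume infused so far = 53.87209 mL/hr × 1.3 hr = 70.03372 mL
Volume remaining = 100 − 70.03372 = 29.96628 mL
New rate:
Dose = 2.4 mg/kg/hr × 67.8 kg = 162.72 mg/hr
Rate = 162.72 mg/hr ÷ 5.16 mg/mL = 31.53488 mL/hr
Time remaining = 29.96628 mL ÷ 31.53488 mL/hr = 0.9502581 hr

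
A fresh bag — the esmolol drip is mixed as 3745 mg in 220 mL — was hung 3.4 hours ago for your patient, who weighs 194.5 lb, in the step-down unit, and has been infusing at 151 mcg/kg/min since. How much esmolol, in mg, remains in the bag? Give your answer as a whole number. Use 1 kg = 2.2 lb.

1022 mg

Weight = 194.5 lb ÷ 2.2 lb/kg = 88.40909 kg
Dose = 151 mcg/kg/min × 88.40909 kg = 13349.77 mcg/min
13349.77 mcg/min × 60 min/hr = 800986.4 mcg/hr
Concentration = 3745 mg ÷ 220 mL = 17.02273 mg/mL = 17022.73 mcg/mL
Rate = 800986.4 mcg/hr ÷ 17022.73 mcg/mL = 47.05394 mL/hr
Volume infused = 47.05394 mL/hr × 3.4 hr = 159.9834 mL
Volume remaining = 220 − 159.9834 = 60.01661 mL
Drug remaining = 60.01661 mL × 17022.73 mcg/mL = 1021646 mcg = 1021.646 mg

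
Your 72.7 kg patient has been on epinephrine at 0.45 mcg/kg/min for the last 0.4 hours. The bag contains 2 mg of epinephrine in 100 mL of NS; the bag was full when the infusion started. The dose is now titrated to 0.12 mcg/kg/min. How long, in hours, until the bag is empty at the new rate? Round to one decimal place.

2.3 hours

Initial rate:
Dose = 0.45 mcg/kg/min × 72.7 kg = 32.715 mcg/min
32.715 mcg/min × 60 min/hr = 1962.9 mcg/hr
Concentration = 2 mg ÷ 100 mL = 0.02 mg/mL = 20 mcg/mL
Rate = 1962.9 mcg/hr ÷ 20 mcg/mL = 98.145 mL/hr
Volume infused so far = 98.145 mL/hr × 0.4 hr = 39.258 mL
Volume remaining = 100 − 39.258 = 60.742 mL
New rate:
Dose = 0.12 mcg/kg/min × 72.7 kg = 8.724 mcg/min
8.724 mcg/min × 60 min/hr = 523.44 mcg/hr
Rate = 523.44 mcg/hr ÷ 20 mcg/mL = 26.172 mL/hr
Time remaining = 60.742 mL ÷ 26.172 mL/hr = 2.320877 hr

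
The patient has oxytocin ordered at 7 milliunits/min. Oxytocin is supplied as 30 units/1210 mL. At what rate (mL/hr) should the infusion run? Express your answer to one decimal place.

7 milliunits/min × 60 min/hr = 420 milliunits/hr
Concentration = 30 units ÷ 1210 mL = 0.02479339 units/mL = 24.79339 milliunits/mL
Rate = 420 milliunits/hr ÷ 24.79339 milliunits/mL = 16.94 mL/hr

16.9 mL/hr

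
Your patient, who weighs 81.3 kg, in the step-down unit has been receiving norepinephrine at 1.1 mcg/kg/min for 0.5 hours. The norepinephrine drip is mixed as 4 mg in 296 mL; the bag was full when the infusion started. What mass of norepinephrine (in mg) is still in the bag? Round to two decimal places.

1.32 mg

Dose = 1.1 mcg/kg/min × 81.3 kg = 89.43 mcg/min
89.43 mcg/min × 60 min/hr = 5365.8 mcg/hr
Concentration = 4 mg ÷ 296 mL = 0.01351351 mg/mL = 13.51351 mcg/mL
Rate = 5365.8 mcg/hr ÷ 13.51351 mcg/mL = 397.0692 mL/hr
Volume infused = 397.0692 mL/hr × 0.5 hr = 198.5346 mL
Volume remaining = 296 − 198.5346 = 97.4654 mL
Drug remaining = 97.4654 mL × 13.51351 mcg/mL = 1317.1 mcg = 1.3171 mg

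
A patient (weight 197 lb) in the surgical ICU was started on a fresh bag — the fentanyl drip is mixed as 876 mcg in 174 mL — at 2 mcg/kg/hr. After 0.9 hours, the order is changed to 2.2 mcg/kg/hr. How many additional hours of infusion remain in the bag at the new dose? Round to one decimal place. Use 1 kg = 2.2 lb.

Initial rate:
Weight = 197 lb ÷ 2.2 lb/kg = 89.54545 kg
Dose = 2 mcg/kg/hr × 89.54545 kg = 179.0909 mcg/hr
Concentration = 876 mcg ÷ 174 mL = 5.034483 mcg/mL
Rate = 179.0909 mcg/hr ÷ 5.034483 mcg/mL = 35.57285 mL/hr
Volume infused so far = 35.57285 mL/hr × 0.9 hr = 32.01557 mL
Volume remaining = 174 − 32.01557 = 141.9844 mL
New rate:
Dose = 2.2 mcg/kg/hr × 89.54545 kg = 197 mcg/hr
Rate = 197 mcg/hr ÷ 5.034483 mcg/mL = 39.13014 mL/hr
Time remaining = 141.9844 mL ÷ 39.13014 mL/hr = 3.628519 hr

3.6 hours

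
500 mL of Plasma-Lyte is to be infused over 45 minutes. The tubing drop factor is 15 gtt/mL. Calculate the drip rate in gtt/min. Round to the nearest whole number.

167 gtt/min

500 mL ÷ (45 min) = 11.11111 mL/min
11.11111 mL/min × 15 gtt/mL = 166.6667 gtt/min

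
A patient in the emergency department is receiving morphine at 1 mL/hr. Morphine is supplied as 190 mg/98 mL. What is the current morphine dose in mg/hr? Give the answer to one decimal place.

Concentration = 190 mg ÷ 98 mL = 1.938776 mg/mL
Drug rate = 1 mL/hr × 1.938776 mg/mL = 1.938776 mg/hr

1.9 mg/hr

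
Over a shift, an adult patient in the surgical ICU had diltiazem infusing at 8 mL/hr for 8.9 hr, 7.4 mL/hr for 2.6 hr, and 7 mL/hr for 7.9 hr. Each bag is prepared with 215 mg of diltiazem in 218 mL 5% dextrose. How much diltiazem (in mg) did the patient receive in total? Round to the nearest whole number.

Concentration = 215 mg ÷ 218 mL = 0.9862385 mg/mL
Stage 1: 8 mL/hr × 8.9 hr = 71.2 mL → 71.2 mL × 0.9862385 mg/mL = 70.22018 mg
Stage 2: 7.4 mL/hr × 2.6 hr = 19.24 mL → 19.24 mL × 0.9862385 mg/mL = 18.97523 mg
Stage 3: 7 mL/hr × 7.9 hr = 55.3 mL → 55.3 mL × 0.9862385 mg/mL = 54.53899 mg
Total = 70.22018 + 18.97523 + 54.53899 = 143.7344 mg

144 mg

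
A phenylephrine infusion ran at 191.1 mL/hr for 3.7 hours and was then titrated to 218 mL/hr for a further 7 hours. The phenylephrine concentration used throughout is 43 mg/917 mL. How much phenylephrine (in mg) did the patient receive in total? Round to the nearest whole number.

Concentration = 43 mg ÷ 917 mL = 0.04689204 mg/mL
Stage 1: 191.1 mL/hr × 3.7 hr = 707.07 mL → 707.07 mL × 0.04689204 mg/mL = 33.15595 mg
Stage 2: 218 mL/hr × 7 hr = 1526 mL → 1526 mL × 0.04689204 mg/mL = 71.55725 mg
Total = 33.15595 + 71.55725 = 104.7132 mg

105 mg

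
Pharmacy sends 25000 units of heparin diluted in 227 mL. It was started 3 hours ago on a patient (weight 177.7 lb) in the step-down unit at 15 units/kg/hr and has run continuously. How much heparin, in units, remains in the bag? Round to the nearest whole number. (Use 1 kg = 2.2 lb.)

21365 units

Weight = 177.7 lb ÷ 2.2 lb/kg = 80.77273 kg
Dose = 15 units/kg/hr × 80.77273 kg = 1211.591 units/hr
Concentration = 25000 units ÷ 227 mL = 110.1322 units/mL
Rate = 1211.591 units/hr ÷ 110.1322 units/mL = 11.00125 mL/hr
Volume infused = 11.00125 mL/hr × 3 hr = 33.00374 mL
Volume remaining = 227 − 33.00374 = 193.9963 mL
Drug remaining = 193.9963 mL × 110.1322 units/mL = 21365.23 units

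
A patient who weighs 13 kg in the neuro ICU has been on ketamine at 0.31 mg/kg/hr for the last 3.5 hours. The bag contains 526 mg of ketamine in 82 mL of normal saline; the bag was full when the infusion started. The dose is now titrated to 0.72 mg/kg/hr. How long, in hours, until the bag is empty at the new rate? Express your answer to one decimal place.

54.7 hours

Initial rate:
Dose = 0.31 mg/kg/hr × 13 kg = 4.03 mg/hr
Concentration = 526 mg ÷ 82 mL = 6.414634 mg/mL
Rate = 4.03 mg/hr ÷ 6.414634 mg/mL = 0.628251 mL/hr
Volume infused so far = 0.628251 mL/hr × 3.5 hr = 2.198878 mL
Volume remaining = 82 − 2.198878 = 79.80112 mL
New rate:
Dose = 0.72 mg/kg/hr × 13 kg = 9.36 mg/hr
Rate = 9.36 mg/hr ÷ 6.414634 mg/mL = 1.459163 mL/hr
Time remaining = 79.80112 mL ÷ 1.459163 mL/hr = 54.68964 hr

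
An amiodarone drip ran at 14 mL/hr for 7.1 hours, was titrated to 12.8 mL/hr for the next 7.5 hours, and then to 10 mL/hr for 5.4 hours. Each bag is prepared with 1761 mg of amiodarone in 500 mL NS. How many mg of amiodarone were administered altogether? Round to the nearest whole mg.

878 mg

Concentration = 1761 mg ÷ 500 mL = 3.522 mg/mL
Stage 1: 14 mL/hr × 7.1 hr = 99.4 mL → 99.4 mL × 3.522 mg/mL = 350.0868 mg
Stage 2: 12.8 mL/hr × 7.5 hr = 96 mL → 96 mL × 3.522 mg/mL = 338.112 mg
Stage 3: 10 mL/hr × 5.4 hr = 54 mL → 54 mL × 3.522 mg/mL = 190.188 mg
Total = 350.0868 + 338.112 + 190.188 = 878.3868 mg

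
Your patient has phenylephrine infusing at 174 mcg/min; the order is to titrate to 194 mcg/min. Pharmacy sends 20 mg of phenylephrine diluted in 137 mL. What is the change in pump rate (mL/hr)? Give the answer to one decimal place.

8.2 mL/hr

At the current dose:
174 mcg/min × 60 min/hr = 10440 mcg/hr
Concentration = 20 mg ÷ 137 mL = 0.1459854 mg/mL = 145.9854 mcg/mL
Rate = 10440 mcg/hr ÷ 145.9854 mcg/mL = 71.514 mL/hr
At the new dose:
194 mcg/min × 60 min/hr = 11640 mcg/hr
Rate = 11640 mcg/hr ÷ 145.9854 mcg/mL = 79.734 mL/hr
Change = 79.734 − 71.514 = 8.22 mL/hr → 8.22 mL/hr increase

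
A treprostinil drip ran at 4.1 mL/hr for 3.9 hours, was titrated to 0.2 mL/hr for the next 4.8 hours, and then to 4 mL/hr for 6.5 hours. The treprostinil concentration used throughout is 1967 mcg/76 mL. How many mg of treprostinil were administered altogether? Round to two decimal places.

Concentration = 1967 mcg ÷ 76 mL = 25.88158 mcg/mL
Stage 1: 4.1 mL/hr × 3.9 hr = 15.99 mL → 15.99 mL × 25.88158 mcg/mL = 413.8464 mcg
Stage 2: 0.2 mL/hr × 4.8 hr = 0.96 mL → 0.96 mL × 25.88158 mcg/mL = 24.84632 mcg
Stage 3: 4 mL/hr × 6.5 hr = 26 mL → 26 mL × 25.88158 mcg/mL = 672.9211 mcg
Total = 413.8464 + 24.84632 + 672.9211 = 1111.614 mcg = 1.111614 mg

1.11 mg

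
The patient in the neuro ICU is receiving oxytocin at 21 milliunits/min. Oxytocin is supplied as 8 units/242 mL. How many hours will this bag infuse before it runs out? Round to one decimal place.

21 milliunits/min × 60 min/hr = 1260 milliunits/hr
Concentration = 8 units ÷ 242 mL = 0.03305785 units/mL = 33.05785 milliunits/mL
Rate = 1260 milliunits/hr ÷ 33.05785 milliunits/mL = 38.115 mL/hr
Duration = 242 mL ÷ 38.115 mL/hr = 6.349206 hr

6.3 hours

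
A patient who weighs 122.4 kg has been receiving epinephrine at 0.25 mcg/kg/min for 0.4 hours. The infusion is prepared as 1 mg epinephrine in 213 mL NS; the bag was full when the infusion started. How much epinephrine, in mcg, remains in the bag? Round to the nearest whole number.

266 mcg

Dose = 0.25 mcg/kg/min × 122.4 kg = 30.6 mcg/min
30.6 mcg/min × 60 min/hr = 1836 mcg/hr
Concentration = 1 mg ÷ 213 mL = 0.004694836 mg/mL = 4.694836 mcg/mL
Rate = 1836 mcg/hr ÷ 4.694836 mcg/mL = 391.068 mL/hr
Volume infused = 391.068 mL/hr × 0.4 hr = 156.4272 mL
Volume remaining = 213 − 156.4272 = 56.5728 mL
Drug remaining = 56.5728 mL × 4.694836 mcg/mL = 265.6 mcg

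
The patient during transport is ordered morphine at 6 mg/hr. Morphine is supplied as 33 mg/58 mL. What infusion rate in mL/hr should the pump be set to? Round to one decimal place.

Concentration = 33 mg ÷ 58 mL = 0.5689655 mg/mL
Rate = 6 mg/hr ÷ 0.5689655 mg/mL = 10.54545 mL/hr

10.5 mL/hr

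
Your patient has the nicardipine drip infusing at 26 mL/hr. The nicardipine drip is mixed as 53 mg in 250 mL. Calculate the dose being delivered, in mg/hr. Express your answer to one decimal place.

Concentration = 53 mg ÷ 250 mL = 0.212 mg/mL
Drug rate = 26 mL/hr × 0.212 mg/mL = 5.512 mg/hr

5.5 mg/hr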